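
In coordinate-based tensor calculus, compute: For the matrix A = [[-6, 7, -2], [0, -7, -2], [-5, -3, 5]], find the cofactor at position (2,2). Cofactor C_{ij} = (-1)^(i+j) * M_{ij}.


To find cofactor C_{22}, delete row 2 and column 2.
The resulting 2x2 submatrix is: [[-6, -2], [-5, 5]]
Minor M_{22} = -6*5 - -2*-5
  = -30 - 10 = -40
Sign = (-1)^(2+2) = (-1)^4 = 1
Cofactor C_{22} = 1 * -40 = -40

-40


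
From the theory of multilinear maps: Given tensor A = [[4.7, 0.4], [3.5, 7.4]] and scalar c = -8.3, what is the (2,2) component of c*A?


Scalar multiplication: (cA)_{ij} = c * A_{ij}.
c = -8.3
A_{22} = 7.4
(cA)_{22} = -8.3 * 7.4 = -61.42

-61.42


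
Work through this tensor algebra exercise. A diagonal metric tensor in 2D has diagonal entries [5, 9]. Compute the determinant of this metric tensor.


For a diagonal metric, the determinant is the product of diagonal entries.
Diagonal entries: 5, 9
det(g) = 5 * 9 = 45

45


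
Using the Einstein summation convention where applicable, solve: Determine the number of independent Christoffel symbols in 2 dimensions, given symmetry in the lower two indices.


Christoffel symbols Gamma^k_{ij} are symmetric in i,j, so there are d * d(d+1)/2 independent symbols.
d = 2
d(d+1)/2 = 2 * 3 / 2 = 3
Total = 2 * 3 = 6

6


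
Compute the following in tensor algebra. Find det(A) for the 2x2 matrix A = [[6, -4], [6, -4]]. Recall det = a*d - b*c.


For a 2x2 matrix [[a, b], [c, d]], det = a*d - b*c.
a = 6, b = -4, c = 6, d = -4
a*d = 6 * -4 = -24
b*c = -4 * 6 = -24
det = -24 - -24 = 0

0


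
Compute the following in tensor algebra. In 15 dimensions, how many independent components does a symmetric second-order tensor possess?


A symmetric rank-2 tensor in d dimensions has d(d+1)/2 independent components.
d = 15
d(d+1)/2 = 15 * 16 / 2 = 240 / 2 = 120

120


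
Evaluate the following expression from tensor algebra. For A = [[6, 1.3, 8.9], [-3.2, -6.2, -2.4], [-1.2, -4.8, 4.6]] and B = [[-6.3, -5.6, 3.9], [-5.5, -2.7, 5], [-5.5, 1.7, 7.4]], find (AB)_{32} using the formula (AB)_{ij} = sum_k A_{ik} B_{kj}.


(AB)_{ij} = sum_k A_{ik} B_{kj}.
For i=3, j=2:
A_{31} * B_{12} = -1.2 * -5.6 = 6.72
A_{32} * B_{22} = -4.8 * -2.7 = 12.96
A_{33} * B_{32} = 4.6 * 1.7 = 7.82
Sum = 6.72 + 12.96 + 7.82 = 27.5

27.5


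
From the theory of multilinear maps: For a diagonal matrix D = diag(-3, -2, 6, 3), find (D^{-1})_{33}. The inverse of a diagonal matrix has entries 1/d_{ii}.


For a diagonal matrix, the inverse has entries (D^{-1})_{ii} = 1/d_{ii}.
The diagonal entries are: d_{11} = -3, d_{22} = -2, d_{33} = 6, d_{44} = 3
We need (D^{-1})_{33} = 1/d_{33} = 1/6 = 1/6

1/6


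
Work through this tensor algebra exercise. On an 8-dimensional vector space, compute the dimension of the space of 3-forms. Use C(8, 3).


The dimension of the space of p-forms on an n-dimensional space is C(n, p).
n = 8, p = 3
C(8, 3) = 8! / (3! * 5!) = 56

56


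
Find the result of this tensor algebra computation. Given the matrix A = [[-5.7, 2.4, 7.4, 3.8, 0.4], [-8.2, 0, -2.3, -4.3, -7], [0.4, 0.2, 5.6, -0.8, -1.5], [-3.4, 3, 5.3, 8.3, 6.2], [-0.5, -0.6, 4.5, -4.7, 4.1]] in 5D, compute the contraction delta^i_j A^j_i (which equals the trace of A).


The contraction (trace) of a rank-2 tensor is the sum of its diagonal elements.
Diagonal entries: A[1,1] = -5.7, A[2,2] = 0, A[3,3] = 5.6, A[4,4] = 8.3, A[5,5] = 4.1
Tr(A) = -5.7 + 0 + 5.6 + 8.3 + 4.1 = 12.3

12.3


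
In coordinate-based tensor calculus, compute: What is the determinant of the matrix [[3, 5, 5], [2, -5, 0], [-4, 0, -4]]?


Expanding along the first row, det(A) = a11*M_11 - a12*M_12 + a13*M_13, where M_1j is the (1,j) minor.
Minor M_11 = -5*-4 - 0*0 = 20
Minor M_12 = 2*-4 - 0*-4 = -8
Minor M_13 = 2*0 - -5*-4 = -20
det = 3*(20) - 5*(-8) + 5*(-20)
    = 60 - -40 + -100
    = 0

0


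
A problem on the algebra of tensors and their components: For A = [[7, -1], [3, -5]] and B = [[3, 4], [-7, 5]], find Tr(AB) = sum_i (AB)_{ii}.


Tr(AB) = sum_i (AB)_{ii} where (AB)_{ii} = sum_k A_{ik} B_{ki}.
(AB)_{11} = 7*3 + -1*-7 = 28
(AB)_{22} = 3*4 + -5*5 = -13
Tr(AB) = 28 + -13 = 15

15


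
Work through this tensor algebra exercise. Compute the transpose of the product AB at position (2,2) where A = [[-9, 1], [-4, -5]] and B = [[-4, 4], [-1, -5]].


(AB)^T_{ij} = (AB)_{ji} = sum_k A_{jk} B_{ki}.
For i=2, j=2 we need (AB)_{22}:
A_{21} * B_{12} = -4 * 4 = -16
A_{22} * B_{22} = -5 * -5 = 25
Sum = -16 + 25 = 9

9


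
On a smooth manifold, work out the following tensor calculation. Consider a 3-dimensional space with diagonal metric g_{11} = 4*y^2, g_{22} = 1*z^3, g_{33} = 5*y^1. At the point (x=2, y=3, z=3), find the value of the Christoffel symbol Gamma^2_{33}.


For a diagonal metric, Gamma^k_{ij} = (1/2) g^{kk} (dg_{ik}/dx_j + dg_{jk}/dx_i - dg_{ij}/dx_k).
The metric is diagonal, so g_{ab} = 0 for a != b.
At the given point: g_{11} = 36, g_{22} = 27, g_{33} = 15
g^{22} = 1/27
dg_{32}/dx_3 = 0 (off-diagonal)
dg_{32}/dx_3 = 0 (off-diagonal)
dg_{33}/dx_2 = dg_{33}/dx_2 = 5
Numerator = 0 + 0 - 5 = -5
Gamma^2_{33} = -5 / (2 * 27) = -5/54

-5/54


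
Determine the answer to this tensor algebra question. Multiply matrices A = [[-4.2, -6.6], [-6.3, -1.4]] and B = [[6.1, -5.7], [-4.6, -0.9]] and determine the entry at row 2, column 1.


(AB)_{ij} = sum_k A_{ik} B_{kj}.
For i=2, j=1:
A_{21} * B_{11} = -6.3 * 6.1 = -38.43
A_{22} * B_{21} = -1.4 * -4.6 = 6.44
Sum = -38.43 + 6.44 = -31.99

-31.99


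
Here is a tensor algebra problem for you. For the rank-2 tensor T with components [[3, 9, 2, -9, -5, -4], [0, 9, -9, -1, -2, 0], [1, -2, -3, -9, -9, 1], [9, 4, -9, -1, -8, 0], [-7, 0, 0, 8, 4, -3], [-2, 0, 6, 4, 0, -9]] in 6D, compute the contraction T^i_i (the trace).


The contraction (trace) of a rank-2 tensor is the sum of its diagonal elements.
Diagonal entries: A[1,1] = 3, A[2,2] = 9, A[3,3] = -3, A[4,4] = -1, A[5,5] = 4, A[6,6] = -9
Tr(A) = 3 + 9 + -3 + -1 + 4 + -9 = 3

3


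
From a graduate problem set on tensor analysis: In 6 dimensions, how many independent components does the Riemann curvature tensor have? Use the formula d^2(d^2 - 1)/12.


The Riemann tensor in d dimensions has d^2(d^2 - 1)/12 independent components.
d = 6, so d^2 = 36
d^2 - 1 = 35
d^2(d^2 - 1) = 36 * 35 = 1260
Divide by 12: 1260 / 12 = 105

105


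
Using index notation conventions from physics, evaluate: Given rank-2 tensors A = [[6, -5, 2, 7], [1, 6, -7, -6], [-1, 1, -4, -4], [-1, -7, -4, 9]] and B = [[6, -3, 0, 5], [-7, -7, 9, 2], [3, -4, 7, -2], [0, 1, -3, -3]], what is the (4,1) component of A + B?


Tensor addition is component-wise: (A + B)_{ij} = A_{ij} + B_{ij}.
A_{41} = -1
B_{41} = 0
(A + B)_{41} = -1 + 0 = -1

-1


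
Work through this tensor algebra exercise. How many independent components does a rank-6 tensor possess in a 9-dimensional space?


The number of components of a rank-r tensor in d dimensions is d^r.
Here d = 9 and r = 6.
9^6 = 531441

531441


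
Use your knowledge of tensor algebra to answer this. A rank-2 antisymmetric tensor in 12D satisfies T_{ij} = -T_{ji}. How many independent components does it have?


An antisymmetric rank-2 tensor satisfies A_{ij} = -A_{ji}, so diagonal entries are zero.
The independent components are the upper-triangular entries: C(n, 2) = n(n-1)/2.
n = 12
C(12, 2) = 12 * 11 / 2 = 132 / 2 = 66

66


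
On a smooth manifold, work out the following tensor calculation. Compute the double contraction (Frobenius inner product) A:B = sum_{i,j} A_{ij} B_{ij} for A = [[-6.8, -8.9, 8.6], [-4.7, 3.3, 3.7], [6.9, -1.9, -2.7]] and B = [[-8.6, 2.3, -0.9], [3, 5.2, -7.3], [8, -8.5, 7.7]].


A:B = sum over all i,j of A_{ij} * B_{ij}.
Row 1: -6.8*-8.6=58.48, -8.9*2.3=-20.47, 8.6*-0.9=-7.74 => row sum = 30.27
Row 2: -4.7*3=-14.1, 3.3*5.2=17.16, 3.7*-7.3=-27.01 => row sum = -23.95
Row 3: 6.9*8=55.2, -1.9*-8.5=16.15, -2.7*7.7=-20.79 => row sum = 50.56
Total = 30.27 + -23.95 + 50.56 = 56.88

56.88


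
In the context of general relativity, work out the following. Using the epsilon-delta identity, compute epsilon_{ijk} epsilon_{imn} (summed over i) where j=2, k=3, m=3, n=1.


Using the identity: epsilon_{ijk} epsilon_{imn} = delta_{jm} delta_{kn} - delta_{jn} delta_{km}.
delta_{23} = 0
delta_{31} = 0
delta_{21} = 0
delta_{33} = 1
Result = 0 * 0 - 0 * 1 = 0 - 0 = 0

0


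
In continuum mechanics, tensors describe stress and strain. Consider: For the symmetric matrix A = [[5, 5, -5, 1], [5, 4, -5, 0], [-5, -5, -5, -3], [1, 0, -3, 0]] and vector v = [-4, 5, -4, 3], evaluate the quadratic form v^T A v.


First compute Av:
(Av)_1 = 5*-4 + 5*5 + -5*-4 + 1*3 = 28
(Av)_2 = 5*-4 + 4*5 + -5*-4 + 0*3 = 20
(Av)_3 = -5*-4 + -5*5 + -5*-4 + -3*3 = 6
(Av)_4 = 1*-4 + 0*5 + -3*-4 + 0*3 = 8
Av = [28, 20, 6, 8]
Then v^T (Av) = -4*28 + 5*20 + -4*6 + 3*8
= -112 + 100 + -24 + 24 = -12

-12


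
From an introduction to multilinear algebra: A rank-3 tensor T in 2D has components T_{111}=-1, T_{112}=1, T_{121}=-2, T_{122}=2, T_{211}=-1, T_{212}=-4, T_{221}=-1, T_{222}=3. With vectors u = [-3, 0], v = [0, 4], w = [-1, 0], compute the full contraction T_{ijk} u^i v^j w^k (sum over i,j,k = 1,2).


S = sum over i,j,k of T_{ijk} u_i v_j w_k. Expanding all 8 terms:
T_{111}*u_1*v_1*w_1 = -1*-3*0*-1 = 0  (running total: 0)
T_{112}*u_1*v_1*w_2 = 1*-3*0*0 = 0  (running total: 0)
T_{121}*u_1*v_2*w_1 = -2*-3*4*-1 = -24  (running total: -24)
T_{122}*u_1*v_2*w_2 = 2*-3*4*0 = 0  (running total: -24)
T_{211}*u_2*v_1*w_1 = -1*0*0*-1 = 0  (running total: -24)
T_{212}*u_2*v_1*w_2 = -4*0*0*0 = 0  (running total: -24)
T_{221}*u_2*v_2*w_1 = -1*0*4*-1 = 0  (running total: -24)
T_{222}*u_2*v_2*w_2 = 3*0*4*0 = 0  (running total: -24)
S = -24

-24


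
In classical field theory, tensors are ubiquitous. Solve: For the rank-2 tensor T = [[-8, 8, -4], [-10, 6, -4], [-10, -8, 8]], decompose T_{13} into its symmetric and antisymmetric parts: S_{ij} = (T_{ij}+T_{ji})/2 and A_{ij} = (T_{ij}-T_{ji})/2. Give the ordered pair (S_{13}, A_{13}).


T_{13} = -4
T_{31} = -10
S_{13} = (-4 + -10)/2 = -14/2 = -7
A_{13} = (-4 - -10)/2 = 6/2 = 3
Check: S + A = -7 + 3 = -4 = T_{13}.

(-7, 3)


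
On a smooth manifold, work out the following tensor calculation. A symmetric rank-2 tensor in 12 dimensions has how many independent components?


A symmetric rank-2 tensor in d dimensions has d(d+1)/2 independent components.
d = 12
d(d+1)/2 = 12 * 13 / 2 = 156 / 2 = 78

78


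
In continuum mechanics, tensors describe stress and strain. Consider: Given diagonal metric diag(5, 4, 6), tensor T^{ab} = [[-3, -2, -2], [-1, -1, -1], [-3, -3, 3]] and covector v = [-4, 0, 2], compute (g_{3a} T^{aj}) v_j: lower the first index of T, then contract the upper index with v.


Step 1: lower the first index. For a diagonal metric, g_{ia} T^{aj} = g_{ii} T^{ij} (no sum on i).
g_{33} = 6
S_3{}^1 = 6 * T^{31} = 6 * -3 = -18
S_3{}^2 = 6 * T^{32} = 6 * -3 = -18
S_3{}^3 = 6 * T^{33} = 6 * 3 = 18
Step 2: contract S_3{}^j with v_j.
S_3{}^1 * v_1 = -18 * -4 = 72
S_3{}^2 * v_2 = -18 * 0 = 0
S_3{}^3 * v_3 = 18 * 2 = 36
Result = 72 + 0 + 36 = 108

108


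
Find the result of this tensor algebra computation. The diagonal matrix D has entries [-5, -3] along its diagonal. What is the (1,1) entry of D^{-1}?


For a diagonal matrix, the inverse has entries (D^{-1})_{ii} = 1/d_{ii}.
The diagonal entries are: d_{11} = -5, d_{22} = -3
We need (D^{-1})_{11} = 1/d_{11} = 1/-5 = -1/5

-1/5


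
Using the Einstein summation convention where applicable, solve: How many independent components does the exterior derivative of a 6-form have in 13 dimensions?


The exterior derivative of a p-form is a (p+1)-form.
Its number of independent components is C(n, p+1).
n = 13, p+1 = 7
C(13, 7) = 1716

1716


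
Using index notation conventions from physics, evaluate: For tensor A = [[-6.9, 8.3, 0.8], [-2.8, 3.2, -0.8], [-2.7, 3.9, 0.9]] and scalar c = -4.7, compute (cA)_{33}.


Scalar multiplication: (cA)_{ij} = c * A_{ij}.
c = -4.7
A_{33} = 0.9
(cA)_{33} = -4.7 * 0.9 = -4.23

-4.23


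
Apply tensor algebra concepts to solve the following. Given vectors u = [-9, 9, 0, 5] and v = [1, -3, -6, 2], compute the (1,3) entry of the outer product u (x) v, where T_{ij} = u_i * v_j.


The outer product entry T_{ij} = u_i * v_j.
We need i=1, j=3.
u_1 = -9, v_3 = -6
T_{1,3} = -9 * -6 = 54

54


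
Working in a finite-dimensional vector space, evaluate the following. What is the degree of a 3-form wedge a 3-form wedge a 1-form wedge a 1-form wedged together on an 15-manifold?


The degree of a wedge product is the sum of the degrees of the individual forms.
Degrees: 3, 3, 1, 1
Total degree = 3 + 3 + 1 + 1 = 8

8


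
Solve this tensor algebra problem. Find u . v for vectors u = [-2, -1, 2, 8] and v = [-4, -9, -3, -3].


The inner product u . v = sum of u_i * v_i.
Term-by-term: -2 * -4, -1 * -9, 2 * -3, 8 * -3
Products: 8, 9, -6, -24
Sum = 8 + 9 + -6 + -24 = -13

-13


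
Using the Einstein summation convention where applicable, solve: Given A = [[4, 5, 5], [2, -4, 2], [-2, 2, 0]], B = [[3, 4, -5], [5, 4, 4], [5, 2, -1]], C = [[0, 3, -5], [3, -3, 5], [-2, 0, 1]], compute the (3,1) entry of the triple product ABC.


(ABC)_{31} = sum_m (AB)_{3m} C_{m1}. First compute row 3 of AB.
(AB)_{31} = -2*3 + 2*5 + 0*5 = 4
(AB)_{32} = -2*4 + 2*4 + 0*2 = 0
(AB)_{33} = -2*-5 + 2*4 + 0*-1 = 18
Now contract with column 1 of C:
(AB)_{31} * C_{11} = 4 * 0 = 0
(AB)_{32} * C_{21} = 0 * 3 = 0
(AB)_{33} * C_{31} = 18 * -2 = -36
(ABC)_{31} = 0 + 0 + -36 = -36

-36


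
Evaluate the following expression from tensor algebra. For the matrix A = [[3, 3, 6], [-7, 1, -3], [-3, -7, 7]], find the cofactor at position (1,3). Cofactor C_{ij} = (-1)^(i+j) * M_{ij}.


To find cofactor C_{13}, delete row 1 and column 3.
The resulting 2x2 submatrix is: [[-7, 1], [-3, -7]]
Minor M_{13} = -7*-7 - 1*-3
  = 49 - -3 = 52
Sign = (-1)^(1+3) = (-1)^4 = 1
Cofactor C_{13} = 1 * 52 = 52

52


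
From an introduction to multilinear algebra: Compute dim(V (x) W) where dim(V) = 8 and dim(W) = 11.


The dimension of a tensor product is the product of dimensions.
dim(V) = 8, dim(W) = 11
dim(V (x) W) = 8 * 11 = 88

88


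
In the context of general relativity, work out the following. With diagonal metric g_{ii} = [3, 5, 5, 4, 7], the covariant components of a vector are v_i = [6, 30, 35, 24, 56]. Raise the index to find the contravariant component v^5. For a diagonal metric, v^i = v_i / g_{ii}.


To raise an index with a diagonal metric: v^i = v_i / g_{ii}.
For index 5: v_5 = 56, g_{55} = 7
v^5 = 56 / 7 = 8

8


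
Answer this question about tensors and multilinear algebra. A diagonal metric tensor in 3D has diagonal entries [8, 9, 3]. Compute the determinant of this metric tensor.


For a diagonal metric, the determinant is the product of diagonal entries.
Diagonal entries: 8, 9, 3
det(g) = 8 * 9 * 3 = 216

216


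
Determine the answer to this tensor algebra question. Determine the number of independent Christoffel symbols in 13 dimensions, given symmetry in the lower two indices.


Christoffel symbols Gamma^k_{ij} are symmetric in i,j, so there are d * d(d+1)/2 independent symbols.
d = 13
d(d+1)/2 = 13 * 14 / 2 = 91
Total = 13 * 91 = 1183

1183


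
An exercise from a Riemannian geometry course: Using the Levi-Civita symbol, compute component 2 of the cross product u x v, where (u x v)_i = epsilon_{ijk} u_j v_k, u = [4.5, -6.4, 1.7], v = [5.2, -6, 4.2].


(u x v)_2 = sum_{j,k} epsilon_{2jk} u_j v_k. Only permutations of (1,2,3) contribute; the two non-zero terms are:
eps_{213} u_1 v_3 = -1 * 4.5 * 4.2 = -18.9
eps_{231} u_3 v_1 = 1 * 1.7 * 5.2 = 8.84
(u x v)_2 = -10.06

-10.06


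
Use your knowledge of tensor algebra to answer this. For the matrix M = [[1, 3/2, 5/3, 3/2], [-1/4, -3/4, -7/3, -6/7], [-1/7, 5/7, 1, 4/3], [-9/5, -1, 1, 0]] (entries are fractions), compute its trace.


The trace is the sum of diagonal entries.
Diagonal: M[1,1] = 1, M[2,2] = -3/4, M[3,3] = 1, M[4,4] = 0
Tr(M) = 1 + -3/4 + 1 + 0
Computing step by step:
After adding M[1,1]: 1
After adding M[2,2]: 1/4
After adding M[3,3]: 5/4
After adding M[4,4]: 5/4
Tr(M) = 5/4

5/4


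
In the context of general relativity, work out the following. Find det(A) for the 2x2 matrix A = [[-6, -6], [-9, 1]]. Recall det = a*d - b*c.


For a 2x2 matrix [[a, b], [c, d]], det = a*d - b*c.
a = -6, b = -6, c = -9, d = 1
a*d = -6 * 1 = -6
b*c = -6 * -9 = 54
det = -6 - 54 = -60

-60


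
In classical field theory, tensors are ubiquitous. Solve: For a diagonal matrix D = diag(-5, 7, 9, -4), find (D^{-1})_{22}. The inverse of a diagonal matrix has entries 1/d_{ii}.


For a diagonal matrix, the inverse has entries (D^{-1})_{ii} = 1/d_{ii}.
The diagonal entries are: d_{11} = -5, d_{22} = 7, d_{33} = 9, d_{44} = -4
We need (D^{-1})_{22} = 1/d_{22} = 1/7 = 1/7

1/7


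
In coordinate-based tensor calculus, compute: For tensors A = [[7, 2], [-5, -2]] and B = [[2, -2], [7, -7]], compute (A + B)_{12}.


Tensor addition is component-wise: (A + B)_{ij} = A_{ij} + B_{ij}.
A_{12} = 2
B_{12} = -2
(A + B)_{12} = 2 + -2 = 0

0


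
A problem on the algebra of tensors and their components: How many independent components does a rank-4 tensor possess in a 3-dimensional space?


The number of components of a rank-r tensor in d dimensions is d^r.
Here d = 3 and r = 4.
3^4 = 81

81


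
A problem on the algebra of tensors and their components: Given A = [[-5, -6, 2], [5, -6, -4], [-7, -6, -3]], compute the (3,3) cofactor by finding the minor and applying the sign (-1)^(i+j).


To find cofactor C_{33}, delete row 3 and column 3.
The resulting 2x2 submatrix is: [[-5, -6], [5, -6]]
Minor M_{33} = -5*-6 - -6*5
  = 30 - -30 = 60
Sign = (-1)^(3+3) = (-1)^6 = 1
Cofactor C_{33} = 1 * 60 = 60

60


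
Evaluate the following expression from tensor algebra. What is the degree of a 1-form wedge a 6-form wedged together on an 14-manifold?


The degree of a wedge product is the sum of the degrees of the individual forms.
Degrees: 1, 6
Total degree = 1 + 6 = 7

7


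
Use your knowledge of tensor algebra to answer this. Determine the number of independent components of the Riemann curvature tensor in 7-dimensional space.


The Riemann tensor in d dimensions has d^2(d^2 - 1)/12 independent components.
d = 7, so d^2 = 49
d^2 - 1 = 48
d^2(d^2 - 1) = 49 * 48 = 2352
Divide by 12: 2352 / 12 = 196

196


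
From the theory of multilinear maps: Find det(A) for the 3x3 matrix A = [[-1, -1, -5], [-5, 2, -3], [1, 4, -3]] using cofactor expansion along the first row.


Expanding along the first row, det(A) = a11*M_11 - a12*M_12 + a13*M_13, where M_1j is the (1,j) minor.
Minor M_11 = 2*-3 - -3*4 = 6
Minor M_12 = -5*-3 - -3*1 = 18
Minor M_13 = -5*4 - 2*1 = -22
det = -1*(6) - -1*(18) + -5*(-22)
    = -6 - -18 + 110
    = 122

122


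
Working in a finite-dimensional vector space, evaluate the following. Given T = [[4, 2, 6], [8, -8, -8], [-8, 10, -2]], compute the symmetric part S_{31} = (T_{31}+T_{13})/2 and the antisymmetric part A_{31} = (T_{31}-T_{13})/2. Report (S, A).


T_{31} = -8
T_{13} = 6
S_{31} = (-8 + 6)/2 = -2/2 = -1
A_{31} = (-8 - 6)/2 = -14/2 = -7
Check: S + A = -1 + -7 = -8 = T_{31}.

(-1, -7)


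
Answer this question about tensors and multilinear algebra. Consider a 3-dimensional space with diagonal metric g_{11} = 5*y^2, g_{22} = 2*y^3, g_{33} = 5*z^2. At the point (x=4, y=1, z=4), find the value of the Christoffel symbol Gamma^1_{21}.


For a diagonal metric, Gamma^k_{ij} = (1/2) g^{kk} (dg_{ik}/dx_j + dg_{jk}/dx_i - dg_{ij}/dx_k).
The metric is diagonal, so g_{ab} = 0 for a != b.
At the given point: g_{11} = 5, g_{22} = 2, g_{33} = 80
g^{11} = 1/5
dg_{21}/dx_1 = 0 (off-diagonal)
dg_{11}/dx_2 = dg_{11}/dx_2 = 10
dg_{21}/dx_1 = 0 (off-diagonal)
Numerator = 0 + 10 - 0 = 10
Gamma^1_{21} = 10 / (2 * 5) = 1

1


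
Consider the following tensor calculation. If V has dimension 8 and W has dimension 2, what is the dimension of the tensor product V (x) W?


The dimension of a tensor product is the product of dimensions.
dim(V) = 8, dim(W) = 2
dim(V (x) W) = 8 * 2 = 16

16


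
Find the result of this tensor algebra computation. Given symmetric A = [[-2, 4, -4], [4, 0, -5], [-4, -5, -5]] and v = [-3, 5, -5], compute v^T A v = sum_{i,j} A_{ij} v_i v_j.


First compute Av:
(Av)_1 = -2*-3 + 4*5 + -4*-5 = 46
(Av)_2 = 4*-3 + 0*5 + -5*-5 = 13
(Av)_3 = -4*-3 + -5*5 + -5*-5 = 12
Av = [46, 13, 12]
Then v^T (Av) = -3*46 + 5*13 + -5*12
= -138 + 65 + -60 = -133

-133


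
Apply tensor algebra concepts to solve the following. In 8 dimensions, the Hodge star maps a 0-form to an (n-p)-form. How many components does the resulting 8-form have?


The Hodge dual of a p-form on an n-dimensional manifold is an (n-p)-form.
n = 8, p = 0, so dual degree = 8 - 0 = 8
The number of components is C(n, n-p) = C(8, 8) = 1

1


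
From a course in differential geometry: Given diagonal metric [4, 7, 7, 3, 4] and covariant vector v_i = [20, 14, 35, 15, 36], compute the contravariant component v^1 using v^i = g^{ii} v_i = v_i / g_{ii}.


To raise an index with a diagonal metric: v^i = v_i / g_{ii}.
For index 1: v_1 = 20, g_{11} = 4
v^1 = 20 / 4 = 5

5


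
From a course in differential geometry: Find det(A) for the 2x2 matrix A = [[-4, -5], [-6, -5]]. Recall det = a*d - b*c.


For a 2x2 matrix [[a, b], [c, d]], det = a*d - b*c.
a = -4, b = -5, c = -6, d = -5
a*d = -4 * -5 = 20
b*c = -5 * -6 = 30
det = 20 - 30 = -10

-10


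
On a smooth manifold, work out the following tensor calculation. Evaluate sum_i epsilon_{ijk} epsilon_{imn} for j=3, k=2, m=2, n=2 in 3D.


Using the identity: epsilon_{ijk} epsilon_{imn} = delta_{jm} delta_{kn} - delta_{jn} delta_{km}.
delta_{32} = 0
delta_{22} = 1
delta_{32} = 0
delta_{22} = 1
Result = 0 * 1 - 0 * 1 = 0 - 0 = 0

0


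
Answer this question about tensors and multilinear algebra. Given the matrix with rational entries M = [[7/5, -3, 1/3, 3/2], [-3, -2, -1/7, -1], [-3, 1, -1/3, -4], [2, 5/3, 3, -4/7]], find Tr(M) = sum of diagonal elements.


The trace is the sum of diagonal entries.
Diagonal: M[1,1] = 7/5, M[2,2] = -2, M[3,3] = -1/3, M[4,4] = -4/7
Tr(M) = 7/5 + -2 + -1/3 + -4/7
Computing step by step:
After adding M[1,1]: 7/5
After adding M[2,2]: -3/5
After adding M[3,3]: -14/15
After adding M[4,4]: -158/105
Tr(M) = -158/105

-158/105


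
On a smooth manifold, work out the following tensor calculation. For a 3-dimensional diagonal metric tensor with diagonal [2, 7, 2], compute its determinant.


For a diagonal metric, the determinant is the product of diagonal entries.
Diagonal entries: 2, 7, 2
det(g) = 2 * 7 * 2 = 28

28


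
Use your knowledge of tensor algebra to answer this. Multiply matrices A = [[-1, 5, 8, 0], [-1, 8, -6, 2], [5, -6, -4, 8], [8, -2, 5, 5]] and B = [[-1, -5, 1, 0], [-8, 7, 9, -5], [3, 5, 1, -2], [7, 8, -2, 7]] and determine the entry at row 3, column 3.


(AB)_{ij} = sum_k A_{ik} B_{kj}.
For i=3, j=3:
A_{31} * B_{13} = 5 * 1 = 5
A_{32} * B_{23} = -6 * 9 = -54
A_{33} * B_{33} = -4 * 1 = -4
A_{34} * B_{43} = 8 * -2 = -16
Sum = 5 + -54 + -4 + -16 = -69

-69


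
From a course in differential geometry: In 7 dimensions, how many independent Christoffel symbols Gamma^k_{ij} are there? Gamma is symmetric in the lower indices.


Christoffel symbols Gamma^k_{ij} are symmetric in i,j, so there are d * d(d+1)/2 independent symbols.
d = 7
d(d+1)/2 = 7 * 8 / 2 = 28
Total = 7 * 28 = 196

196


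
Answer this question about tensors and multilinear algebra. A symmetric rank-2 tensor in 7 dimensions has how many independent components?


A symmetric rank-2 tensor in d dimensions has d(d+1)/2 independent components.
d = 7
d(d+1)/2 = 7 * 8 / 2 = 56 / 2 = 28

28


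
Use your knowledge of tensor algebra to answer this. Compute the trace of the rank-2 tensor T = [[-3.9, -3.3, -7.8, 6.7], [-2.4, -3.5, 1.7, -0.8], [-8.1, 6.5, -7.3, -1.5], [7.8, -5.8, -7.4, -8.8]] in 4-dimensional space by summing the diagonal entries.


The contraction (trace) of a rank-2 tensor is the sum of its diagonal elements.
Diagonal entries: A[1,1] = -3.9, A[2,2] = -3.5, A[3,3] = -7.3, A[4,4] = -8.8
Tr(A) = -3.9 + -3.5 + -7.3 + -8.8 = -23.5

-23.5


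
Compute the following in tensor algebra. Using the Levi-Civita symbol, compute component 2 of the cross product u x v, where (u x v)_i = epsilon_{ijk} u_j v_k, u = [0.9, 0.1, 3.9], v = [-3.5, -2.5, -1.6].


(u x v)_2 = sum_{j,k} epsilon_{2jk} u_j v_k. Only permutations of (1,2,3) contribute; the two non-zero terms are:
eps_{213} u_1 v_3 = -1 * 0.9 * -1.6 = 1.44
eps_{231} u_3 v_1 = 1 * 3.9 * -3.5 = -13.65
(u x v)_2 = -12.21

-12.21


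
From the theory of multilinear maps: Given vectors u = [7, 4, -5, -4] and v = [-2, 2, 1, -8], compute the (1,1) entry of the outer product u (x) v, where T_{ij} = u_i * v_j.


The outer product entry T_{ij} = u_i * v_j.
We need i=1, j=1.
u_1 = 7, v_1 = -2
T_{1,1} = 7 * -2 = -14

-14


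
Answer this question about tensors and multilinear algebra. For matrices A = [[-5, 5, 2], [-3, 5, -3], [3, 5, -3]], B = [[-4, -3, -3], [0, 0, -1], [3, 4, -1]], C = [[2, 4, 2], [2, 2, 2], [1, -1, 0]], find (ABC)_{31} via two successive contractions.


(ABC)_{31} = sum_m (AB)_{3m} C_{m1}. First compute row 3 of AB.
(AB)_{31} = 3*-4 + 5*0 + -3*3 = -21
(AB)_{32} = 3*-3 + 5*0 + -3*4 = -21
(AB)_{33} = 3*-3 + 5*-1 + -3*-1 = -11
Now contract with column 1 of C:
(AB)_{31} * C_{11} = -21 * 2 = -42
(AB)_{32} * C_{21} = -21 * 2 = -42
(AB)_{33} * C_{31} = -11 * 1 = -11
(ABC)_{31} = -42 + -42 + -11 = -95

-95


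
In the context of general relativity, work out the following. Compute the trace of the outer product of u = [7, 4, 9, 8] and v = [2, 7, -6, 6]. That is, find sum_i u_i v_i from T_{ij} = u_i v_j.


The outer product gives T_{ij} = u_i v_j.
The trace (contraction) is Tr(T) = sum_i T_{ii} = sum_i u_i v_i.
Diagonal entries:
T_{11} = u_1 * v_1 = 7 * 2 = 14
T_{22} = u_2 * v_2 = 4 * 7 = 28
T_{33} = u_3 * v_3 = 9 * -6 = -54
T_{44} = u_4 * v_4 = 8 * 6 = 48
Tr(T) = 14 + 28 + -54 + 48 = 36

36


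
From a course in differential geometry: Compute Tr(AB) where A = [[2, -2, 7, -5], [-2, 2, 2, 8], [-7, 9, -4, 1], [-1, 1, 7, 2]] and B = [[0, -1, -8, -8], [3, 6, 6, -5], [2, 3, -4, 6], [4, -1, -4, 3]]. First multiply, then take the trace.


Tr(AB) = sum_i (AB)_{ii} where (AB)_{ii} = sum_k A_{ik} B_{ki}.
(AB)_{11} = 2*0 + -2*3 + 7*2 + -5*4 = -12
(AB)_{22} = -2*-1 + 2*6 + 2*3 + 8*-1 = 12
(AB)_{33} = -7*-8 + 9*6 + -4*-4 + 1*-4 = 122
(AB)_{44} = -1*-8 + 1*-5 + 7*6 + 2*3 = 51
Tr(AB) = -12 + 12 + 122 + 51 = 173

173


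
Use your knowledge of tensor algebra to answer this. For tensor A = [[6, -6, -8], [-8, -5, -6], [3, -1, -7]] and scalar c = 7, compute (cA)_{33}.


Scalar multiplication: (cA)_{ij} = c * A_{ij}.
c = 7
A_{33} = -7
(cA)_{33} = 7 * -7 = -49

-49


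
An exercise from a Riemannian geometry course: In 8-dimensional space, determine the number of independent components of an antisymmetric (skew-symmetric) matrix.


An antisymmetric rank-2 tensor satisfies A_{ij} = -A_{ji}, so diagonal entries are zero.
The independent components are the upper-triangular entries: C(n, 2) = n(n-1)/2.
n = 8
C(8, 2) = 8 * 7 / 2 = 56 / 2 = 28

28


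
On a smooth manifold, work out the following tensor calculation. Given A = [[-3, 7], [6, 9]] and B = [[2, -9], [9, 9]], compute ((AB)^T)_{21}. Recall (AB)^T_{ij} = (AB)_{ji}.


(AB)^T_{ij} = (AB)_{ji} = sum_k A_{jk} B_{ki}.
For i=2, j=1 we need (AB)_{12}:
A_{11} * B_{12} = -3 * -9 = 27
A_{12} * B_{22} = 7 * 9 = 63
Sum = 27 + 63 = 90

90


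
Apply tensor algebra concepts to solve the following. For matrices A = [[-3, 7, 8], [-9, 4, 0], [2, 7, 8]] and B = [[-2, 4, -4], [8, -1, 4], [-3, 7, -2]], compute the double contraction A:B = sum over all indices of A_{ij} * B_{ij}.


A:B = sum over all i,j of A_{ij} * B_{ij}.
Row 1: -3*-2=6, 7*4=28, 8*-4=-32 => row sum = 2
Row 2: -9*8=-72, 4*-1=-4, 0*4=0 => row sum = -76
Row 3: 2*-3=-6, 7*7=49, 8*-2=-16 => row sum = 27
Total = 2 + -76 + 27 = -47

-47


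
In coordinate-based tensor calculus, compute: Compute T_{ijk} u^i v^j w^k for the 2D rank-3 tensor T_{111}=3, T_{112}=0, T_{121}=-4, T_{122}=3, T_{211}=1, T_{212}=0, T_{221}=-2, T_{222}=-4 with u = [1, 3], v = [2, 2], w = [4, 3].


S = sum over i,j,k of T_{ijk} u_i v_j w_k. Expanding all 8 terms:
T_{111}*u_1*v_1*w_1 = 3*1*2*4 = 24  (running total: 24)
T_{112}*u_1*v_1*w_2 = 0*1*2*3 = 0  (running total: 24)
T_{121}*u_1*v_2*w_1 = -4*1*2*4 = -32  (running total: -8)
T_{122}*u_1*v_2*w_2 = 3*1*2*3 = 18  (running total: 10)
T_{211}*u_2*v_1*w_1 = 1*3*2*4 = 24  (running total: 34)
T_{212}*u_2*v_1*w_2 = 0*3*2*3 = 0  (running total: 34)
T_{221}*u_2*v_2*w_1 = -2*3*2*4 = -48  (running total: -14)
T_{222}*u_2*v_2*w_2 = -4*3*2*3 = -72  (running total: -86)
S = -86

-86


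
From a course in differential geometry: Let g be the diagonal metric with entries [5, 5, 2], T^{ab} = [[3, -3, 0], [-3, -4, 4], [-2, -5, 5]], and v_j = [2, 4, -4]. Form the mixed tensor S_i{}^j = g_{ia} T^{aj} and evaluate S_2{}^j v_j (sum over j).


Step 1: lower the first index. For a diagonal metric, g_{ia} T^{aj} = g_{ii} T^{ij} (no sum on i).
g_{22} = 5
S_2{}^1 = 5 * T^{21} = 5 * -3 = -15
S_2{}^2 = 5 * T^{22} = 5 * -4 = -20
S_2{}^3 = 5 * T^{23} = 5 * 4 = 20
Step 2: contract S_2{}^j with v_j.
S_2{}^1 * v_1 = -15 * 2 = -30
S_2{}^2 * v_2 = -20 * 4 = -80
S_2{}^3 * v_3 = 20 * -4 = -80
Result = -30 + -80 + -80 = -190

-190


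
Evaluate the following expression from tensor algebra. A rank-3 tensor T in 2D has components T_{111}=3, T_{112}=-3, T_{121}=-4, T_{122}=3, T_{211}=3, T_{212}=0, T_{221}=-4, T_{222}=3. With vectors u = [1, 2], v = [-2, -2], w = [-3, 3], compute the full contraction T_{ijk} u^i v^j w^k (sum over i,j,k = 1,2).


S = sum over i,j,k of T_{ijk} u_i v_j w_k. Expanding all 8 terms:
T_{111}*u_1*v_1*w_1 = 3*1*-2*-3 = 18  (running total: 18)
T_{112}*u_1*v_1*w_2 = -3*1*-2*3 = 18  (running total: 36)
T_{121}*u_1*v_2*w_1 = -4*1*-2*-3 = -24  (running total: 12)
T_{122}*u_1*v_2*w_2 = 3*1*-2*3 = -18  (running total: -6)
T_{211}*u_2*v_1*w_1 = 3*2*-2*-3 = 36  (running total: 30)
T_{212}*u_2*v_1*w_2 = 0*2*-2*3 = 0  (running total: 30)
T_{221}*u_2*v_2*w_1 = -4*2*-2*-3 = -48  (running total: -18)
T_{222}*u_2*v_2*w_2 = 3*2*-2*3 = -36  (running total: -54)
S = -54

-54


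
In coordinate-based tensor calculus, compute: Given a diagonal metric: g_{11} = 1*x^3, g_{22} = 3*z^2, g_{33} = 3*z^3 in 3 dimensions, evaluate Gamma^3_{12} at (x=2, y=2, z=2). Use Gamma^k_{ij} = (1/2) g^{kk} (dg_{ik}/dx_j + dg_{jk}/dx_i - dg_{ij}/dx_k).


For a diagonal metric, Gamma^k_{ij} = (1/2) g^{kk} (dg_{ik}/dx_j + dg_{jk}/dx_i - dg_{ij}/dx_k).
The metric is diagonal, so g_{ab} = 0 for a != b.
At the given point: g_{11} = 8, g_{22} = 12, g_{33} = 24
g^{33} = 1/24
dg_{13}/dx_2 = 0 (off-diagonal)
dg_{23}/dx_1 = 0 (off-diagonal)
dg_{12}/dx_3 = 0 (off-diagonal)
Numerator = 0 + 0 - 0 = 0
Gamma^3_{12} = 0 / (2 * 24) = 0

0


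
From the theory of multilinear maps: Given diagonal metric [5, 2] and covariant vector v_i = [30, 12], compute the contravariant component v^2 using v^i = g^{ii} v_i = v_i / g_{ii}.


To raise an index with a diagonal metric: v^i = v_i / g_{ii}.
For index 2: v_2 = 12, g_{22} = 2
v^2 = 12 / 2 = 6

6


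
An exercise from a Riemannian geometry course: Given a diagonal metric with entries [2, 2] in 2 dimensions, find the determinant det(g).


For a diagonal metric, the determinant is the product of diagonal entries.
Diagonal entries: 2, 2
det(g) = 2 * 2 = 4

4


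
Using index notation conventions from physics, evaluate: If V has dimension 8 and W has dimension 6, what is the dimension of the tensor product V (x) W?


The dimension of a tensor product is the product of dimensions.
dim(V) = 8, dim(W) = 6
dim(V (x) W) = 8 * 6 = 48

48


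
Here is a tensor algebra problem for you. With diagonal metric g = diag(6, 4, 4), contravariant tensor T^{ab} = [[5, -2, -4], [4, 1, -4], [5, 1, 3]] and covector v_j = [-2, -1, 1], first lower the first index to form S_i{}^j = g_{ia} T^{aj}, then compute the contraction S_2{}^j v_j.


Step 1: lower the first index. For a diagonal metric, g_{ia} T^{aj} = g_{ii} T^{ij} (no sum on i).
g_{22} = 4
S_2{}^1 = 4 * T^{21} = 4 * 4 = 16
S_2{}^2 = 4 * T^{22} = 4 * 1 = 4
S_2{}^3 = 4 * T^{23} = 4 * -4 = -16
Step 2: contract S_2{}^j with v_j.
S_2{}^1 * v_1 = 16 * -2 = -32
S_2{}^2 * v_2 = 4 * -1 = -4
S_2{}^3 * v_3 = -16 * 1 = -16
Result = -32 + -4 + -16 = -52

-52


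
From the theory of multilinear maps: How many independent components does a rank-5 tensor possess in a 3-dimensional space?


The number of components of a rank-r tensor in d dimensions is d^r.
Here d = 3 and r = 5.
3^5 = 243

243


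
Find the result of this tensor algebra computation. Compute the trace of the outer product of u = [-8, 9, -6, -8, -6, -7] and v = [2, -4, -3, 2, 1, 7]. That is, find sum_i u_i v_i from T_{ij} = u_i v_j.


The outer product gives T_{ij} = u_i v_j.
The trace (contraction) is Tr(T) = sum_i T_{ii} = sum_i u_i v_i.
Diagonal entries:
T_{11} = u_1 * v_1 = -8 * 2 = -16
T_{22} = u_2 * v_2 = 9 * -4 = -36
T_{33} = u_3 * v_3 = -6 * -3 = 18
T_{44} = u_4 * v_4 = -8 * 2 = -16
T_{55} = u_5 * v_5 = -6 * 1 = -6
T_{66} = u_6 * v_6 = -7 * 7 = -49
Tr(T) = -16 + -36 + 18 + -16 + -6 + -49 = -105

-105


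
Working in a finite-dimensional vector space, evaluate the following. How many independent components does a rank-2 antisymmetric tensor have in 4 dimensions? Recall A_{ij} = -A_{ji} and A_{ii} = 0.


An antisymmetric rank-2 tensor satisfies A_{ij} = -A_{ji}, so diagonal entries are zero.
The independent components are the upper-triangular entries: C(n, 2) = n(n-1)/2.
n = 4
C(4, 2) = 4 * 3 / 2 = 12 / 2 = 6

6


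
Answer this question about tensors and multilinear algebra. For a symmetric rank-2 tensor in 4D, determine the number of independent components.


A symmetric rank-2 tensor in d dimensions has d(d+1)/2 independent components.
d = 4
d(d+1)/2 = 4 * 5 / 2 = 20 / 2 = 10

10


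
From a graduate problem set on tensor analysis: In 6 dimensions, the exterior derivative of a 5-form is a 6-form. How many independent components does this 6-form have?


The exterior derivative of a p-form is a (p+1)-form.
Its number of independent components is C(n, p+1).
n = 6, p+1 = 6
C(6, 6) = 1

1


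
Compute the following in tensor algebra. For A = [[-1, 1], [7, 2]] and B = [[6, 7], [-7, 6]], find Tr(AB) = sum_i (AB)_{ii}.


Tr(AB) = sum_i (AB)_{ii} where (AB)_{ii} = sum_k A_{ik} B_{ki}.
(AB)_{11} = -1*6 + 1*-7 = -13
(AB)_{22} = 7*7 + 2*6 = 61
Tr(AB) = -13 + 61 = 48

48


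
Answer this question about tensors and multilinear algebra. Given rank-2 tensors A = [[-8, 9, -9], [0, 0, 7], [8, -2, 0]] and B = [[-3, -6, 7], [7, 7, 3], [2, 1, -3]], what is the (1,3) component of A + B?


Tensor addition is component-wise: (A + B)_{ij} = A_{ij} + B_{ij}.
A_{13} = -9
B_{13} = 7
(A + B)_{13} = -9 + 7 = -2

-2


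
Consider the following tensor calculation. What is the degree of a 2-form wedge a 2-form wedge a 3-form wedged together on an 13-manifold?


The degree of a wedge product is the sum of the degrees of the individual forms.
Degrees: 2, 2, 3
Total degree = 2 + 2 + 3 = 7

7


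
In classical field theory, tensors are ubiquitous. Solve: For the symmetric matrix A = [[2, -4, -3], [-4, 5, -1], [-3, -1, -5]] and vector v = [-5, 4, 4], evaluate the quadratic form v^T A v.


First compute Av:
(Av)_1 = 2*-5 + -4*4 + -3*4 = -38
(Av)_2 = -4*-5 + 5*4 + -1*4 = 36
(Av)_3 = -3*-5 + -1*4 + -5*4 = -9
Av = [-38, 36, -9]
Then v^T (Av) = -5*-38 + 4*36 + 4*-9
= 190 + 144 + -36 = 298

298


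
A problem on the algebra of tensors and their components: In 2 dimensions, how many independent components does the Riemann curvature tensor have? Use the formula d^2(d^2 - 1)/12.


The Riemann tensor in d dimensions has d^2(d^2 - 1)/12 independent components.
d = 2, so d^2 = 4
d^2 - 1 = 3
d^2(d^2 - 1) = 4 * 3 = 12
Divide by 12: 12 / 12 = 1

1


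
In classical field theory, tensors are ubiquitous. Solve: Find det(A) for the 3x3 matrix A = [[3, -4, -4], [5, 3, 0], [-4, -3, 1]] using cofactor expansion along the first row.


Expanding along the first row, det(A) = a11*M_11 - a12*M_12 + a13*M_13, where M_1j is the (1,j) minor.
Minor M_11 = 3*1 - 0*-3 = 3
Minor M_12 = 5*1 - 0*-4 = 5
Minor M_13 = 5*-3 - 3*-4 = -3
det = 3*(3) - -4*(5) + -4*(-3)
    = 9 - -20 + 12
    = 41

41


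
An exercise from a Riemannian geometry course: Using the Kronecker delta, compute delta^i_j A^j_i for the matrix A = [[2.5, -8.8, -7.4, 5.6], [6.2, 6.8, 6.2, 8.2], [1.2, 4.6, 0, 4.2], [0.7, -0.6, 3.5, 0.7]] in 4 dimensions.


The contraction (trace) of a rank-2 tensor is the sum of its diagonal elements.
Diagonal entries: A[1,1] = 2.5, A[2,2] = 6.8, A[3,3] = 0, A[4,4] = 0.7
Tr(A) = 2.5 + 6.8 + 0 + 0.7 = 10

10


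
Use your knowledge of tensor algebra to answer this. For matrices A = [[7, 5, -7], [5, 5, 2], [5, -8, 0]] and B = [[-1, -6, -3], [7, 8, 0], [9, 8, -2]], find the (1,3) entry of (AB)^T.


(AB)^T_{ij} = (AB)_{ji} = sum_k A_{jk} B_{ki}.
For i=1, j=3 we need (AB)_{31}:
A_{31} * B_{11} = 5 * -1 = -5
A_{32} * B_{21} = -8 * 7 = -56
A_{33} * B_{31} = 0 * 9 = 0
Sum = -5 + -56 + 0 = -61

-61


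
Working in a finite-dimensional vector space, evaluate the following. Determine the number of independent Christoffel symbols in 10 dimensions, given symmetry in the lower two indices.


Christoffel symbols Gamma^k_{ij} are symmetric in i,j, so there are d * d(d+1)/2 independent symbols.
d = 10
d(d+1)/2 = 10 * 11 / 2 = 55
Total = 10 * 55 = 550

550


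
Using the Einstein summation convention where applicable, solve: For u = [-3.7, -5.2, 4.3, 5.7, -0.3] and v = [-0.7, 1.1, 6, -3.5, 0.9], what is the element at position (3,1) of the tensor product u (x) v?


The outer product entry T_{ij} = u_i * v_j.
We need i=3, j=1.
u_3 = 4.3, v_1 = -0.7
T_{3,1} = 4.3 * -0.7 = -3.01

-3.01


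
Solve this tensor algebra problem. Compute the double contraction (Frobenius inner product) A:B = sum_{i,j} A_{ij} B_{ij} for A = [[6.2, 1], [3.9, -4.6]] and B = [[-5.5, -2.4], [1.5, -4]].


A:B = sum over all i,j of A_{ij} * B_{ij}.
Row 1: 6.2*-5.5=-34.1, 1*-2.4=-2.4 => row sum = -36.5
Row 2: 3.9*1.5=5.85, -4.6*-4=18.4 => row sum = 24.25
Total = -36.5 + 24.25 = -12.25

-12.25


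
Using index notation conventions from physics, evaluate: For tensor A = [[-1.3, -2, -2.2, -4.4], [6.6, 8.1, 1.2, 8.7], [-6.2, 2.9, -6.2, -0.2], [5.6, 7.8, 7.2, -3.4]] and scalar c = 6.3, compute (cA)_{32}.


Scalar multiplication: (cA)_{ij} = c * A_{ij}.
c = 6.3
A_{32} = 2.9
(cA)_{32} = 6.3 * 2.9 = 18.27

18.27


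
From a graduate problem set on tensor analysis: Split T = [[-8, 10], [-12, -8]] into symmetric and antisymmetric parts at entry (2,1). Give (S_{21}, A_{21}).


T_{21} = -12
T_{12} = 10
S_{21} = (-12 + 10)/2 = -2/2 = -1
A_{21} = (-12 - 10)/2 = -22/2 = -11
Check: S + A = -1 + -11 = -12 = T_{21}.

(-1, -11)


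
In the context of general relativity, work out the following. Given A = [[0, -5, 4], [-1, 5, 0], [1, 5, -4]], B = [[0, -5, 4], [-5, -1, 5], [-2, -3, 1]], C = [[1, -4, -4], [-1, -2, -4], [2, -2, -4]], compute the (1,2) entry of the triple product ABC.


(ABC)_{12} = sum_m (AB)_{1m} C_{m2}. First compute row 1 of AB.
(AB)_{11} = 0*0 + -5*-5 + 4*-2 = 17
(AB)_{12} = 0*-5 + -5*-1 + 4*-3 = -7
(AB)_{13} = 0*4 + -5*5 + 4*1 = -21
Now contract with column 2 of C:
(AB)_{11} * C_{12} = 17 * -4 = -68
(AB)_{12} * C_{22} = -7 * -2 = 14
(AB)_{13} * C_{32} = -21 * -2 = 42
(ABC)_{12} = -68 + 14 + 42 = -12

-12


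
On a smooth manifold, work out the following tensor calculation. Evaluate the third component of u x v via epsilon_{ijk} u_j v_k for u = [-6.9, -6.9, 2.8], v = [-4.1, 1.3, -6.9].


(u x v)_3 = sum_{j,k} epsilon_{3jk} u_j v_k. Only permutations of (1,2,3) contribute; the two non-zero terms are:
eps_{312} u_1 v_2 = 1 * -6.9 * 1.3 = -8.97
eps_{321} u_2 v_1 = -1 * -6.9 * -4.1 = -28.29
(u x v)_3 = -37.26

-37.26


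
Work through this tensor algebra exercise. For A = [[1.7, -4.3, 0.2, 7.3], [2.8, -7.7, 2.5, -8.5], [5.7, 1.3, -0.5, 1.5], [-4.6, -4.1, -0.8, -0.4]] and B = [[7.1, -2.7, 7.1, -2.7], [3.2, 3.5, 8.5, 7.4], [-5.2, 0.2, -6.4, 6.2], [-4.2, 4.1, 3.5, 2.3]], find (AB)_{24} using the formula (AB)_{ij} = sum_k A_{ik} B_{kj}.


(AB)_{ij} = sum_k A_{ik} B_{kj}.
For i=2, j=4:
A_{21} * B_{14} = 2.8 * -2.7 = -7.56
A_{22} * B_{24} = -7.7 * 7.4 = -56.98
A_{23} * B_{34} = 2.5 * 6.2 = 15.5
A_{24} * B_{44} = -8.5 * 2.3 = -19.55
Sum = -7.56 + -56.98 + 15.5 + -19.55 = -68.59

-68.59
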